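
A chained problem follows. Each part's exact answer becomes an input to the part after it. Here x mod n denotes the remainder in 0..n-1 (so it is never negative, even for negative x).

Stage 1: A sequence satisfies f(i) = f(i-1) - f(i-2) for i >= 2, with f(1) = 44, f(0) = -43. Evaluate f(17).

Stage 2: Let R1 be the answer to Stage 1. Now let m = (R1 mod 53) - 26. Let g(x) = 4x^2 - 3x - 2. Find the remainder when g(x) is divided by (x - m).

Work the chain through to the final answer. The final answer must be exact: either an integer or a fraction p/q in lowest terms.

215

Stage 1: f(2) = 1*(44) - 1*(-43) = 87; iterating: f(2)=87, f(3)=43, f(4)=-44, f(5)=-87, f(6)=-43, f(7)=44, f(8)=87, f(9)=43, f(10)=-44, f(11)=-87, f(12)=-43, f(13)=44, f(14)=87, f(15)=43, f(16)=-44, f(17)=-87; answer -87
Stage 2: R1 = -87; m = -7; remainder = value at the root: 4*(-7)^2 - 3*(-7)^1 - 2 = (196) + (21) + (-2) = 215; answer 215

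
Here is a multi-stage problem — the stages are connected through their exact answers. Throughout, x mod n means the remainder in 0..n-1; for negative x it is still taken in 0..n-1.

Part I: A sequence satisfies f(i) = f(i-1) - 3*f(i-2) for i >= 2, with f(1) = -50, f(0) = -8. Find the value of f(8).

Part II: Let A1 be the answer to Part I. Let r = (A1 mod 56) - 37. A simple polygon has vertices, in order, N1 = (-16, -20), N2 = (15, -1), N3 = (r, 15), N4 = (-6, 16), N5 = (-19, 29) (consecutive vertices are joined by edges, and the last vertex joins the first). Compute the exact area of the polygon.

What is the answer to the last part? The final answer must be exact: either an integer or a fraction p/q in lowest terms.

879

Part I: f(2) = 1*(-50) - 3*(-8) = -26; iterating: f(2)=-26, f(3)=124, f(4)=202, f(5)=-170, f(6)=-776, f(7)=-266, f(8)=2062; answer 2062
Part II: A1 = 2062; r = 9; cross terms: (-16*-1 - 15*-20)=316, (15*15 - 9*-1)=234, (9*16 - -6*15)=234, (-6*29 - -19*16)=130, (-19*-20 - -16*29)=844; twice the area = |1758| = 1758; area = 879; answer 879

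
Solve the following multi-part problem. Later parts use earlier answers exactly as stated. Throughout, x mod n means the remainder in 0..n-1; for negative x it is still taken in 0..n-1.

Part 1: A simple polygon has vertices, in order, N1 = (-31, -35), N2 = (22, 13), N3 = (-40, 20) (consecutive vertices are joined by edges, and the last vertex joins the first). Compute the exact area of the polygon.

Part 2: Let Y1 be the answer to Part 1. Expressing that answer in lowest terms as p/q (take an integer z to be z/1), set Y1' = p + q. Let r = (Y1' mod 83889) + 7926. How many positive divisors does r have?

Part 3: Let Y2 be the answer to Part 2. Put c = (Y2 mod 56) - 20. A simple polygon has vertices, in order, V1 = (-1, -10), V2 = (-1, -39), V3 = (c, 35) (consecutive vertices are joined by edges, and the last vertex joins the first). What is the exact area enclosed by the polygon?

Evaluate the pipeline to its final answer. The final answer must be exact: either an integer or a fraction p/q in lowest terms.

Part 1: cross terms: (-31*13 - 22*-35)=367, (22*20 - -40*13)=960, (-40*-35 - -31*20)=2020; twice the area = |3347| = 3347; area = 3347/2; answer 3347/2
Part 2: Y1 = 3347/2; threaded value p + q = 3349; r = 11275; 11275 = 5^2 * 11 * 41; number of divisors = (2+1) * (1+1) * (1+1) = 12; answer 12
Part 3: Y2 = 12; c = -8; cross terms: (-1*-39 - -1*-10)=29, (-1*35 - -8*-39)=-347, (-8*-10 - -1*35)=115; twice the area = |-203| = 203; area = 203/2; answer 203/2

203/2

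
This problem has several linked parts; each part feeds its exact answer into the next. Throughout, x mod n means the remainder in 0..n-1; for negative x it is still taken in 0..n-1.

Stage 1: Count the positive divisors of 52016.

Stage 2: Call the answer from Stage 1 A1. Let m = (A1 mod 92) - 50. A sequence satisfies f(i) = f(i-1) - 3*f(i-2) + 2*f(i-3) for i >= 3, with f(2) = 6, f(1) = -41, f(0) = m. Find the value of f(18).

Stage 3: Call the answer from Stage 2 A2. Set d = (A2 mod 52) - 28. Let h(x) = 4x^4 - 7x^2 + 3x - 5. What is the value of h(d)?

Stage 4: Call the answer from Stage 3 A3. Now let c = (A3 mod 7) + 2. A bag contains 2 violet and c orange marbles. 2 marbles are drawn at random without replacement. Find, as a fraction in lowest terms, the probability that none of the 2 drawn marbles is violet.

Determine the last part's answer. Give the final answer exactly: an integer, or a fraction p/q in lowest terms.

2/5

Stage 1: 52016 = 2^4 * 3251; number of divisors = (4+1) * (1+1) = 10; answer 10
Stage 2: A1 = 10; m = -40; f(3) = 1*(6) - 3*(-41) + 2*(-40) = 49; iterating: f(3)=49, f(4)=-51, f(5)=-186, f(6)=65, f(7)=521, f(8)=-46, f(9)=-1479, f(10)=-299, f(11)=4046, f(12)=1985, f(13)=-10751, f(14)=-8614, f(15)=27609, f(16)=31949, f(17)=-68106, f(18)=-108735; answer -108735
Stage 3: A2 = -108735; d = 21; 4*(21)^4 - 7*(21)^2 + 3*(21)^1 - 5 = (777924) + (-3087) + (63) + (-5) = 774895; answer 774895
Stage 4: A3 = 774895; c = 4; total draws C(6,2) = 15; favorable C(4,2) = 6; P = 2/5; answer 2/5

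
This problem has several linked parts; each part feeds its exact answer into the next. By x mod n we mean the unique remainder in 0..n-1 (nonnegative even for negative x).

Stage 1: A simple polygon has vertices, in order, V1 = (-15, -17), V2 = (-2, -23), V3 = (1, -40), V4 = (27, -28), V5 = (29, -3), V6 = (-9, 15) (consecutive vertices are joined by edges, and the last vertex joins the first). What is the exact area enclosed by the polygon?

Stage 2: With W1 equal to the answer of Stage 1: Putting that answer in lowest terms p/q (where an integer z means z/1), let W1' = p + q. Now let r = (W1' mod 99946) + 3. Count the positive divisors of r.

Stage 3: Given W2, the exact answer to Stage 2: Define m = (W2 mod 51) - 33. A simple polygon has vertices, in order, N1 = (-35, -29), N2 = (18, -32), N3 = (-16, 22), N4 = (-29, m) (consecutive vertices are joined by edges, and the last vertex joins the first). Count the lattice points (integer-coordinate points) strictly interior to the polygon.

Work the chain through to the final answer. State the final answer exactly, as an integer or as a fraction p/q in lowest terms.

Stage 1: cross terms: (-15*-23 - -2*-17)=311, (-2*-40 - 1*-23)=103, (1*-28 - 27*-40)=1052, (27*-3 - 29*-28)=731, (29*15 - -9*-3)=408, (-9*-17 - -15*15)=378; twice the area = |2983| = 2983; area = 2983/2; answer 2983/2
Stage 2: W1 = 2983/2; threaded value p + q = 2985; r = 2988; 2988 = 2^2 * 3^2 * 83; number of divisors = (2+1) * (2+1) * (1+1) = 18; answer 18
Stage 3: W2 = 18; m = -15; cross terms: (-35*-32 - 18*-29)=1642, (18*22 - -16*-32)=-116, (-16*-15 - -29*22)=878, (-29*-29 - -35*-15)=316; twice the area = |2720| = 2720; area = 1360; boundary points = 1 + 2 + 1 + 2 = 6; strictly interior points = area - boundary/2 + 1 = 1358; answer 1358

1358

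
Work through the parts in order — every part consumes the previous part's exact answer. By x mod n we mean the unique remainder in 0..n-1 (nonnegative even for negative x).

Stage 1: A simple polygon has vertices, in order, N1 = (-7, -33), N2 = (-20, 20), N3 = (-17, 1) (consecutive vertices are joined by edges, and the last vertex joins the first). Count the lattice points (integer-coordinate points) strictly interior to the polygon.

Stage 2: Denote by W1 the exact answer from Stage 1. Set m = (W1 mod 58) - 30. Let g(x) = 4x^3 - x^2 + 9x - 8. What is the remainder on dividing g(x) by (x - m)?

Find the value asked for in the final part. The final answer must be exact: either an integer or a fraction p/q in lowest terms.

Stage 1: cross terms: (-7*20 - -20*-33)=-800, (-20*1 - -17*20)=320, (-17*-33 - -7*1)=568; twice the area = |88| = 88; area = 44; boundary points = 1 + 1 + 2 = 4; strictly interior points = area - boundary/2 + 1 = 43; answer 43
Stage 2: W1 = 43; m = 13; remainder = value at the root: 4*(13)^3 - 1*(13)^2 + 9*(13)^1 - 8 = (8788) + (-169) + (117) + (-8) = 8728; answer 8728

8728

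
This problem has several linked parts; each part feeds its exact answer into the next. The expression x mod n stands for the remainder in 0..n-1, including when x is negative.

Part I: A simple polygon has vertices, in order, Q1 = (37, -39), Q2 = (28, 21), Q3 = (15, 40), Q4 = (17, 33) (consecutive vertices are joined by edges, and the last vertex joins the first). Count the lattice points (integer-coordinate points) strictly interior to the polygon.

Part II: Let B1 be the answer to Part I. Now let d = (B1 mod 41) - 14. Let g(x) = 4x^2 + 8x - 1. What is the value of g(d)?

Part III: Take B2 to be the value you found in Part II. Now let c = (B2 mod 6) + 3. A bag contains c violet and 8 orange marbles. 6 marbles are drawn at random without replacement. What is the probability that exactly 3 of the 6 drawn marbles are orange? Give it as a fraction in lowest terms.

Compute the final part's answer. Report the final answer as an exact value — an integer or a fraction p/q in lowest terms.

Part I: cross terms: (37*21 - 28*-39)=1869, (28*40 - 15*21)=805, (15*33 - 17*40)=-185, (17*-39 - 37*33)=-1884; twice the area = |605| = 605; area = 605/2; boundary points = 3 + 1 + 1 + 4 = 9; strictly interior points = area - boundary/2 + 1 = 299; answer 299
Part II: B1 = 299; d = -2; 4*(-2)^2 + 8*(-2)^1 - 1 = (16) + (-16) + (-1) = -1; answer -1
Part III: B2 = -1; c = 8; total draws C(16,6) = 8008; favorable C(8,3)*C(8,3) = 3136; P = 56/143; answer 56/143

56/143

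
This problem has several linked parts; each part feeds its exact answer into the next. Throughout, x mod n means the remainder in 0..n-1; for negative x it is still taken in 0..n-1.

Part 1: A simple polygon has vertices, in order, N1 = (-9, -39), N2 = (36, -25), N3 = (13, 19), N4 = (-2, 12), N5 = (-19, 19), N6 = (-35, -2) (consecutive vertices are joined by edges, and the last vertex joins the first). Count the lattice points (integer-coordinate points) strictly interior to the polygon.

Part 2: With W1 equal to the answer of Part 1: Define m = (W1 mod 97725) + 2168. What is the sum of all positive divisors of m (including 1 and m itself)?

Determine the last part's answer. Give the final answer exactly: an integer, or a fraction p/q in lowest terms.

7056

Part 1: cross terms: (-9*-25 - 36*-39)=1629, (36*19 - 13*-25)=1009, (13*12 - -2*19)=194, (-2*19 - -19*12)=190, (-19*-2 - -35*19)=703, (-35*-39 - -9*-2)=1347; twice the area = |5072| = 5072; area = 2536; boundary points = 1 + 1 + 1 + 1 + 1 + 1 = 6; strictly interior points = area - boundary/2 + 1 = 2534; answer 2534
Part 2: W1 = 2534; m = 4702; 4702 = 2 * 2351; sigma = (1 + 2) * (1 + 2351) = 3 * 2352 = 7056; answer 7056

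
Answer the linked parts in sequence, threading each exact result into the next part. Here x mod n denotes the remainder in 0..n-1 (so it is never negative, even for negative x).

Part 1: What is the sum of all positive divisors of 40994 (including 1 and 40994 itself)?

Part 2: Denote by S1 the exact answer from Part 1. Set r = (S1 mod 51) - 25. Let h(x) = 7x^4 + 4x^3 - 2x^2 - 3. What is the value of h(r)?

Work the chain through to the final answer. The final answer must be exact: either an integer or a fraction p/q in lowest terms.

Part 1: 40994 = 2 * 103 * 199; sigma = (1 + 2) * (1 + 103) * (1 + 199) = 3 * 104 * 200 = 62400; answer 62400
Part 2: S1 = 62400; r = 2; 7*(2)^4 + 4*(2)^3 - 2*(2)^2 - 3 = (112) + (32) + (-8) + (-3) = 133; answer 133

133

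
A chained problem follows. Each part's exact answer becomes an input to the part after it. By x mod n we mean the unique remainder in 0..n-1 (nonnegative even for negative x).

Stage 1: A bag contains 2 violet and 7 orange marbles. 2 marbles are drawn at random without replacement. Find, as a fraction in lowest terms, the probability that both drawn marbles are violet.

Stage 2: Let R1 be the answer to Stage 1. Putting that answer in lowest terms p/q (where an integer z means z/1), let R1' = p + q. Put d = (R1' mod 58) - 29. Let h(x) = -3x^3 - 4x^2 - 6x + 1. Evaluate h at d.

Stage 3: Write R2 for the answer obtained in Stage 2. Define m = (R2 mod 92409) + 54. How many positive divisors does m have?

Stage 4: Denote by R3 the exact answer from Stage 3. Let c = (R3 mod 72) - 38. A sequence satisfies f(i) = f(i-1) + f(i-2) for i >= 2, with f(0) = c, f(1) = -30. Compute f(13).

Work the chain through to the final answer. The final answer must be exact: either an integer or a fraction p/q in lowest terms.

Stage 1: total draws C(9,2) = 36; favorable C(2,2) = 1; P = 1/36; answer 1/36
Stage 2: R1 = 1/36; threaded value p + q = 37; d = 8; -3*(8)^3 - 4*(8)^2 - 6*(8)^1 + 1 = (-1536) + (-256) + (-48) + (1) = -1839; answer -1839
Stage 3: R2 = -1839; m = 90624; 90624 = 2^9 * 3 * 59; number of divisors = (9+1) * (1+1) * (1+1) = 40; answer 40
Stage 4: R3 = 40; c = 2; f(2) = 1*(-30) + 1*(2) = -28; iterating: f(2)=-28, f(3)=-58, f(4)=-86, f(5)=-144, f(6)=-230, f(7)=-374, f(8)=-604, f(9)=-978, f(10)=-1582, f(11)=-2560, f(12)=-4142, f(13)=-6702; answer -6702

-6702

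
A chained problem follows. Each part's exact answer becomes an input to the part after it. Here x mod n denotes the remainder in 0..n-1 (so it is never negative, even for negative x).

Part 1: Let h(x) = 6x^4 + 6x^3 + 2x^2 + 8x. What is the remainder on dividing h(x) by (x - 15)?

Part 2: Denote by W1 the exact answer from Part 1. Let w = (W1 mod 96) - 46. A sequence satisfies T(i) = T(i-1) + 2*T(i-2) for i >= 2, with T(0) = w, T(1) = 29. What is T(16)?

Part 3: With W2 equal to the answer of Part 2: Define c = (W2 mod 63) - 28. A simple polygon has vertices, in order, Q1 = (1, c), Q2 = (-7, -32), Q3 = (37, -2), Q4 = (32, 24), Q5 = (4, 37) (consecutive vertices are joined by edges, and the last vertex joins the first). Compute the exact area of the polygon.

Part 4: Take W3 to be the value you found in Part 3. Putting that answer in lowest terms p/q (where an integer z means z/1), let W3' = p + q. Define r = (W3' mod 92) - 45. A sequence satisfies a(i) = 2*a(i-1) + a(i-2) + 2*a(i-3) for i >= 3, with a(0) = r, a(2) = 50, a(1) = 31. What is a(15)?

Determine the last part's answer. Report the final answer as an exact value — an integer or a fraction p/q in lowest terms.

14320003

Part 1: remainder = value at the root: 6*(15)^4 + 6*(15)^3 + 2*(15)^2 + 8*(15)^1 = (303750) + (20250) + (450) + (120) = 324570; answer 324570
Part 2: W1 = 324570; w = 44; T(2) = 1*(29) + 2*(44) = 117; iterating: T(2)=117, T(3)=175, T(4)=409, T(5)=759, T(6)=1577, T(7)=3095, T(8)=6249, T(9)=12439, T(10)=24937, T(11)=49815, T(12)=99689, T(13)=199319, T(14)=398697, T(15)=797335, T(16)=1594729; answer 1594729
Part 3: W2 = 1594729; c = -18; cross terms: (1*-32 - -7*-18)=-158, (-7*-2 - 37*-32)=1198, (37*24 - 32*-2)=952, (32*37 - 4*24)=1088, (4*-18 - 1*37)=-109; twice the area = |2971| = 2971; area = 2971/2; answer 2971/2
Part 4: W3 = 2971/2; threaded value p + q = 2973; r = -16; a(3) = 2*(50) + 1*(31) + 2*(-16) = 99; iterating: a(3)=99, a(4)=310, a(5)=819, a(6)=2146, a(7)=5731, a(8)=15246, a(9)=40515, a(10)=107738, a(11)=286483, a(12)=761734, a(13)=2025427, a(14)=5385554, a(15)=14320003; answer 14320003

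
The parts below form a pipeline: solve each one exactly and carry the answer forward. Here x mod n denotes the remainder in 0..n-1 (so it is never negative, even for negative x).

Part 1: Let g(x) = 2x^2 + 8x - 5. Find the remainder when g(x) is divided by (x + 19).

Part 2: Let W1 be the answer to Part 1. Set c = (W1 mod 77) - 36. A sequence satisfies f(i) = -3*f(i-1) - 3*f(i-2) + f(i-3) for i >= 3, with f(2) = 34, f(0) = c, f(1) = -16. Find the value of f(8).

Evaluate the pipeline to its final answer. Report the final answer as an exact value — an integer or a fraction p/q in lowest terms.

Part 1: remainder = value at the root: 2*(-19)^2 + 8*(-19)^1 - 5 = (722) + (-152) + (-5) = 565; answer 565
Part 2: W1 = 565; c = -10; f(3) = -3*(34) - 3*(-16) + 1*(-10) = -64; iterating: f(3)=-64, f(4)=74, f(5)=4, f(6)=-298, f(7)=956, f(8)=-1970; answer -1970

-1970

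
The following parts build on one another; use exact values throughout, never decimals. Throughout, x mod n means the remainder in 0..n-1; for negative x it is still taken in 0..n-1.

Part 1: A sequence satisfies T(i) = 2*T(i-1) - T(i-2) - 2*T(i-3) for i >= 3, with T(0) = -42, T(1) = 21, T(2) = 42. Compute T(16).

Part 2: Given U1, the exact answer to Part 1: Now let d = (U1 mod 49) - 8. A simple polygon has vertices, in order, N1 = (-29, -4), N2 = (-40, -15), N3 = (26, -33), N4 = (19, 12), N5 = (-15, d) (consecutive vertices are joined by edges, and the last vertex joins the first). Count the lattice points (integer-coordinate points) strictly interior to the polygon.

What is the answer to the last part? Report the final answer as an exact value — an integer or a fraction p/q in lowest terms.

1549

Part 1: T(3) = 2*(42) - 1*(21) - 2*(-42) = 147; iterating: T(3)=147, T(4)=210, T(5)=189, T(6)=-126, T(7)=-861, T(8)=-1974, T(9)=-2835, T(10)=-1974, T(11)=2835, T(12)=13314, T(13)=27741, T(14)=36498, T(15)=18627, T(16)=-54726; answer -54726
Part 2: U1 = -54726; d = -1; cross terms: (-29*-15 - -40*-4)=275, (-40*-33 - 26*-15)=1710, (26*12 - 19*-33)=939, (19*-1 - -15*12)=161, (-15*-4 - -29*-1)=31; twice the area = |3116| = 3116; area = 1558; boundary points = 11 + 6 + 1 + 1 + 1 = 20; strictly interior points = area - boundary/2 + 1 = 1549; answer 1549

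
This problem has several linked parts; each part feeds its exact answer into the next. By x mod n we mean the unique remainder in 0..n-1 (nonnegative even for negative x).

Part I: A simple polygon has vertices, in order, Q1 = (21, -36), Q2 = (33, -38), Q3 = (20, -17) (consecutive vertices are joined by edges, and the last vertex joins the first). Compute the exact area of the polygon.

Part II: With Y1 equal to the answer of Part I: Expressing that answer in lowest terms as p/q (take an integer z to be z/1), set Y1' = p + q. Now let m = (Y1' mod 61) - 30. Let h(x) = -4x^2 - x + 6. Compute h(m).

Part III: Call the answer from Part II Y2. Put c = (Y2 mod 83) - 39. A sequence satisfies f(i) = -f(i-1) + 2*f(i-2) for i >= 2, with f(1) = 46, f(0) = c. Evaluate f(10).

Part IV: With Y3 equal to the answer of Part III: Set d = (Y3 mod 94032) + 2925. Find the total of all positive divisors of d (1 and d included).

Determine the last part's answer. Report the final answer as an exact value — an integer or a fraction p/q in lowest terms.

88560

Part I: cross terms: (21*-38 - 33*-36)=390, (33*-17 - 20*-38)=199, (20*-36 - 21*-17)=-363; twice the area = |226| = 226; area = 113; answer 113
Part II: Y1 = 113; threaded value p + q = 114; m = 23; -4*(23)^2 - 1*(23)^1 + 6 = (-2116) + (-23) + (6) = -2133; answer -2133
Part III: Y2 = -2133; c = -14; f(2) = -1*(46) + 2*(-14) = -74; iterating: f(2)=-74, f(3)=166, f(4)=-314, f(5)=646, f(6)=-1274, f(7)=2566, f(8)=-5114, f(9)=10246, f(10)=-20474; answer -20474
Part IV: Y3 = -20474; d = 76483; 76483 = 11 * 17 * 409; sigma = (1 + 11) * (1 + 17) * (1 + 409) = 12 * 18 * 410 = 88560; answer 88560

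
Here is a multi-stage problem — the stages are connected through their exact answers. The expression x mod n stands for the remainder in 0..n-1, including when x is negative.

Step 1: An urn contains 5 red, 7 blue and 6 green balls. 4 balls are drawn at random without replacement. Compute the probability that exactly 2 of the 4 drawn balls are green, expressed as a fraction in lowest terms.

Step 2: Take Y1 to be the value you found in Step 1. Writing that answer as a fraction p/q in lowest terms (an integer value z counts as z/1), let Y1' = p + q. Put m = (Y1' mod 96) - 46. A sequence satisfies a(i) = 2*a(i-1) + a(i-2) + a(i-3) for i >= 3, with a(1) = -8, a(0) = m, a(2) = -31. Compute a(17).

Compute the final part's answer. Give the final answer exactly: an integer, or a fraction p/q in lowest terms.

Step 1: total draws C(18,4) = 3060; favorable C(6,2)*C(12,2) = 990; P = 11/34; answer 11/34
Step 2: Y1 = 11/34; threaded value p + q = 45; m = -1; a(3) = 2*(-31) + 1*(-8) + 1*(-1) = -71; iterating: a(3)=-71, a(4)=-181, a(5)=-464, a(6)=-1180, a(7)=-3005, a(8)=-7654, a(9)=-19493, a(10)=-49645, a(11)=-126437, a(12)=-322012, a(13)=-820106, a(14)=-2088661, a(15)=-5319440, a(16)=-13547647, a(17)=-34503395; answer -34503395

-34503395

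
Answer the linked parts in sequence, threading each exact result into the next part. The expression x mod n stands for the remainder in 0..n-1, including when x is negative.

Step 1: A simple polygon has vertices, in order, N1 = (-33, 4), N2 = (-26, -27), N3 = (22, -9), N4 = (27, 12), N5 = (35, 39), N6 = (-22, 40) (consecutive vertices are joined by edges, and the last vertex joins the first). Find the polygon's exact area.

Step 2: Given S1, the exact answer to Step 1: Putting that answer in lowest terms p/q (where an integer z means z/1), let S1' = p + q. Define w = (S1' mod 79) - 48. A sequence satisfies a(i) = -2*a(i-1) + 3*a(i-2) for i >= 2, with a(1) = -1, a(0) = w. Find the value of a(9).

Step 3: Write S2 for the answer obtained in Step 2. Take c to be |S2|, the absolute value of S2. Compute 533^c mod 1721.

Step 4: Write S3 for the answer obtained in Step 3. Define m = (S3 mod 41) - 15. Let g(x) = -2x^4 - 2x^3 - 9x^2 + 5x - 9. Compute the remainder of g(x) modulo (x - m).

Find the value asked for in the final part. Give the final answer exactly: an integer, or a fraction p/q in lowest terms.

-588671

Step 1: cross terms: (-33*-27 - -26*4)=995, (-26*-9 - 22*-27)=828, (22*12 - 27*-9)=507, (27*39 - 35*12)=633, (35*40 - -22*39)=2258, (-22*4 - -33*40)=1232; twice the area = |6453| = 6453; area = 6453/2; answer 6453/2
Step 2: S1 = 6453/2; threaded value p + q = 6455; w = 8; a(2) = -2*(-1) + 3*(8) = 26; iterating: a(2)=26, a(3)=-55, a(4)=188, a(5)=-541, a(6)=1646, a(7)=-4915, a(8)=14768, a(9)=-44281; answer -44281
Step 3: S2 = -44281; c = 44281; squarings mod 1721: 533^1=533, 533^2=124, 533^4=1608, 533^8=722, 533^16=1542, 533^32=1063, 533^64=993, 533^128=1637, 533^256=172, 533^512=327, 533^1024=227, 533^2048=1620, 533^4096=1596, 533^8192=136, 533^16384=1286, 533^32768=1636; 533^44281 = 533^1 * 533^8 * 533^16 * 533^32 * 533^64 * 533^128 * 533^1024 * 533^2048 * 533^8192 * 533^32768 = 120 (mod 1721); answer 120
Step 4: S3 = 120; m = 23; remainder = value at the root: -2*(23)^4 - 2*(23)^3 - 9*(23)^2 + 5*(23)^1 - 9 = (-559682) + (-24334) + (-4761) + (115) + (-9) = -588671; answer -588671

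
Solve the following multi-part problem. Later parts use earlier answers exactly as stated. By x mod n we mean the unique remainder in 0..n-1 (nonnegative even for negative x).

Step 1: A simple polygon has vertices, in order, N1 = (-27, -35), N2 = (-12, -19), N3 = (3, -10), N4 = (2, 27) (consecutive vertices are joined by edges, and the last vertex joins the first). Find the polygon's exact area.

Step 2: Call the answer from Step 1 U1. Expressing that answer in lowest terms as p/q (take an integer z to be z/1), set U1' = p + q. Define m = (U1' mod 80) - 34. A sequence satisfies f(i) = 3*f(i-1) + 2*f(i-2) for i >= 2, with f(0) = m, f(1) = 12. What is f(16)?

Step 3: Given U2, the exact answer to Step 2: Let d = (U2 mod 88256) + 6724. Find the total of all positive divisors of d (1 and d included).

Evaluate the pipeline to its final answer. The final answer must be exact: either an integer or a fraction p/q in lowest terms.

56112

Step 1: cross terms: (-27*-19 - -12*-35)=93, (-12*-10 - 3*-19)=177, (3*27 - 2*-10)=101, (2*-35 - -27*27)=659; twice the area = |1030| = 1030; area = 515; answer 515
Step 2: U1 = 515; threaded value p + q = 516; m = 2; f(2) = 3*(12) + 2*(2) = 40; iterating: f(2)=40, f(3)=144, f(4)=512, f(5)=1824, f(6)=6496, f(7)=23136, f(8)=82400, f(9)=293472, f(10)=1045216, f(11)=3722592, f(12)=13258208, f(13)=47219808, f(14)=168175840, f(15)=598967136, f(16)=2133253088; answer 2133253088
Step 3: U2 = 2133253088; d = 24036; 24036 = 2^2 * 3 * 2003; sigma = (1 + 2 + 4) * (1 + 3) * (1 + 2003) = 7 * 4 * 2004 = 56112; answer 56112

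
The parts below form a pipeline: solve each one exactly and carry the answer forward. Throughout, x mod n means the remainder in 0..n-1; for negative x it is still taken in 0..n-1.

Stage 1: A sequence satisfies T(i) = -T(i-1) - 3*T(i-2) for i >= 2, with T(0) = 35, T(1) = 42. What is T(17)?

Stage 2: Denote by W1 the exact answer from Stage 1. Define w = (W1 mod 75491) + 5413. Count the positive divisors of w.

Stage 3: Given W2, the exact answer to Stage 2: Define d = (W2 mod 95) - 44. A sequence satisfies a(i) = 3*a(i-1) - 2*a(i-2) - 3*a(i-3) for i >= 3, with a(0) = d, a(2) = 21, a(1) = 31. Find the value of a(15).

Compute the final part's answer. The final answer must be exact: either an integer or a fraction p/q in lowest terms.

Stage 1: T(2) = -1*(42) - 3*(35) = -147; iterating: T(2)=-147, T(3)=21, T(4)=420, T(5)=-483, T(6)=-777, T(7)=2226, T(8)=105, T(9)=-6783, T(10)=6468, T(11)=13881, T(12)=-33285, T(13)=-8358, T(14)=108213, T(15)=-83139, T(16)=-241500, T(17)=490917; answer 490917
Stage 2: W1 = 490917; w = 43384; 43384 = 2^3 * 11 * 17 * 29; number of divisors = (3+1) * (1+1) * (1+1) * (1+1) = 32; answer 32
Stage 3: W2 = 32; d = -12; a(3) = 3*(21) - 2*(31) - 3*(-12) = 37; iterating: a(3)=37, a(4)=-24, a(5)=-209, a(6)=-690, a(7)=-1580, a(8)=-2733, a(9)=-2969, a(10)=1299, a(11)=18034, a(12)=60411, a(13)=141268, a(14)=248880, a(15)=282871; answer 282871

282871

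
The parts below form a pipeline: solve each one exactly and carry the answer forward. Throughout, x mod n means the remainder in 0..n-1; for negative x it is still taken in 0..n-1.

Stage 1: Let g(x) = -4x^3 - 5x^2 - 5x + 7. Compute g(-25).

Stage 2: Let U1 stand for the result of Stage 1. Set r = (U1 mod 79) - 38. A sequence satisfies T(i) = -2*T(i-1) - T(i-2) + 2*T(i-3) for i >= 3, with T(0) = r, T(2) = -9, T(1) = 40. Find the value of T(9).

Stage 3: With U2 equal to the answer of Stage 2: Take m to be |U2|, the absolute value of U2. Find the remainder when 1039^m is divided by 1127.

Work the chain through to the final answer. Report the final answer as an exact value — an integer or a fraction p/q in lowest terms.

50

Stage 1: -4*(-25)^3 - 5*(-25)^2 - 5*(-25)^1 + 7 = (62500) + (-3125) + (125) + (7) = 59507; answer 59507
Stage 2: U1 = 59507; r = -18; T(3) = -2*(-9) - 1*(40) + 2*(-18) = -58; iterating: T(3)=-58, T(4)=205, T(5)=-370, T(6)=419, T(7)=-58, T(8)=-1043, T(9)=2982; answer 2982
Stage 3: U2 = 2982; m = 2982; squarings mod 1127: 1039^1=1039, 1039^2=982, 1039^4=739, 1039^8=653, 1039^16=403, 1039^32=121, 1039^64=1117, 1039^128=100, 1039^256=984, 1039^512=163, 1039^1024=648, 1039^2048=660; 1039^2982 = 1039^2 * 1039^4 * 1039^32 * 1039^128 * 1039^256 * 1039^512 * 1039^2048 = 50 (mod 1127); answer 50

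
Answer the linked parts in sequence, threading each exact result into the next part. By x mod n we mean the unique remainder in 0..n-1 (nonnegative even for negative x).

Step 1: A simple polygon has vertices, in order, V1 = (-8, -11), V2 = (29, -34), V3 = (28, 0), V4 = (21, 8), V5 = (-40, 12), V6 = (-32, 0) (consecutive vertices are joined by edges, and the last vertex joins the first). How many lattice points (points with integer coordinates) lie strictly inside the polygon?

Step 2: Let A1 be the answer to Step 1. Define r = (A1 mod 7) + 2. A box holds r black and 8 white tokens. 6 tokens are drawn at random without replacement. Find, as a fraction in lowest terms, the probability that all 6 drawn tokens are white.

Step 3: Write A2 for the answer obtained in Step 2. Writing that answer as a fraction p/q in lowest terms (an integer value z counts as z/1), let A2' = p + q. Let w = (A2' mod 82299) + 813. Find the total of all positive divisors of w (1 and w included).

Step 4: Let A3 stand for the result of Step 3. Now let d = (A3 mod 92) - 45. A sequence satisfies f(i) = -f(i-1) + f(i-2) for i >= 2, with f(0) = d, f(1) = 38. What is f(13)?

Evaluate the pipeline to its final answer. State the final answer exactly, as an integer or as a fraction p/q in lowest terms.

12742

Step 1: cross terms: (-8*-34 - 29*-11)=591, (29*0 - 28*-34)=952, (28*8 - 21*0)=224, (21*12 - -40*8)=572, (-40*0 - -32*12)=384, (-32*-11 - -8*0)=352; twice the area = |3075| = 3075; area = 3075/2; boundary points = 1 + 1 + 1 + 1 + 4 + 1 = 9; strictly interior points = area - boundary/2 + 1 = 1534; answer 1534
Step 2: A1 = 1534; r = 3; total draws C(11,6) = 462; favorable C(8,6) = 28; P = 2/33; answer 2/33
Step 3: A2 = 2/33; threaded value p + q = 35; w = 848; 848 = 2^4 * 53; sigma = (1 + 2 + 4 + 8 + 16) * (1 + 53) = 31 * 54 = 1674; answer 1674
Step 4: A3 = 1674; d = -27; f(2) = -1*(38) + 1*(-27) = -65; iterating: f(2)=-65, f(3)=103, f(4)=-168, f(5)=271, f(6)=-439, f(7)=710, f(8)=-1149, f(9)=1859, f(10)=-3008, f(11)=4867, f(12)=-7875, f(13)=12742; answer 12742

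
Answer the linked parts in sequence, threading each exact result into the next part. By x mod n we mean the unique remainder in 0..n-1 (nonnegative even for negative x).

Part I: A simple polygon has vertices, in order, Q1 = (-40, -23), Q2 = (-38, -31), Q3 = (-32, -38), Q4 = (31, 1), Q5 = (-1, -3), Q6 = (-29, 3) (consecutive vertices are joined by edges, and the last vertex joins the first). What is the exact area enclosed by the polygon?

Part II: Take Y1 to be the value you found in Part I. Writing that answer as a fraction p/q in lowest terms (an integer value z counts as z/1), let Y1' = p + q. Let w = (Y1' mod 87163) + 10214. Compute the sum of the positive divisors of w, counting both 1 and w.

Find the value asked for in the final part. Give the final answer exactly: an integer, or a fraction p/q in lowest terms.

15348

Part I: cross terms: (-40*-31 - -38*-23)=366, (-38*-38 - -32*-31)=452, (-32*1 - 31*-38)=1146, (31*-3 - -1*1)=-92, (-1*3 - -29*-3)=-90, (-29*-23 - -40*3)=787; twice the area = |2569| = 2569; area = 2569/2; answer 2569/2
Part II: Y1 = 2569/2; threaded value p + q = 2571; w = 12785; 12785 = 5 * 2557; sigma = (1 + 5) * (1 + 2557) = 6 * 2558 = 15348; answer 15348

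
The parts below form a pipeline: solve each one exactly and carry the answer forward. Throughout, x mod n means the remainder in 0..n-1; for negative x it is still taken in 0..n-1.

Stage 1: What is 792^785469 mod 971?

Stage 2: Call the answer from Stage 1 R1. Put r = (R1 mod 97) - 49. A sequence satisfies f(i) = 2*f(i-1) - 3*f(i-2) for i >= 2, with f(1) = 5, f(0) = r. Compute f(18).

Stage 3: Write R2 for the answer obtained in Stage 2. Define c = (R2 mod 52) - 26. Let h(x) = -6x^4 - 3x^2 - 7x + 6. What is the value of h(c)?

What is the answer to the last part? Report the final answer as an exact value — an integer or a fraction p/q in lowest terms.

Stage 1: squarings mod 971: 792^1=792, 792^2=969, 792^4=4, 792^8=16, 792^16=256, 792^32=479, 792^64=285, 792^128=632, 792^256=343, 792^512=158, 792^1024=689, 792^2048=873, 792^4096=865, 792^8192=555, 792^16384=218, 792^32768=916, 792^65536=112, 792^131072=892, 792^262144=415, 792^524288=358; 792^785469 = 792^1 * 792^4 * 792^8 * 792^16 * 792^32 * 792^1024 * 792^2048 * 792^4096 * 792^8192 * 792^16384 * 792^32768 * 792^65536 * 792^131072 * 792^524288 = 314 (mod 971); answer 314
Stage 2: R1 = 314; r = -26; f(2) = 2*(5) - 3*(-26) = 88; iterating: f(2)=88, f(3)=161, f(4)=58, f(5)=-367, f(6)=-908, f(7)=-715, f(8)=1294, f(9)=4733, f(10)=5584, f(11)=-3031, f(12)=-22814, f(13)=-36535, f(14)=-4628, f(15)=100349, f(16)=214582, f(17)=128117, f(18)=-387512; answer -387512
Stage 3: R2 = -387512; c = 18; -6*(18)^4 - 3*(18)^2 - 7*(18)^1 + 6 = (-629856) + (-972) + (-126) + (6) = -630948; answer -630948

-630948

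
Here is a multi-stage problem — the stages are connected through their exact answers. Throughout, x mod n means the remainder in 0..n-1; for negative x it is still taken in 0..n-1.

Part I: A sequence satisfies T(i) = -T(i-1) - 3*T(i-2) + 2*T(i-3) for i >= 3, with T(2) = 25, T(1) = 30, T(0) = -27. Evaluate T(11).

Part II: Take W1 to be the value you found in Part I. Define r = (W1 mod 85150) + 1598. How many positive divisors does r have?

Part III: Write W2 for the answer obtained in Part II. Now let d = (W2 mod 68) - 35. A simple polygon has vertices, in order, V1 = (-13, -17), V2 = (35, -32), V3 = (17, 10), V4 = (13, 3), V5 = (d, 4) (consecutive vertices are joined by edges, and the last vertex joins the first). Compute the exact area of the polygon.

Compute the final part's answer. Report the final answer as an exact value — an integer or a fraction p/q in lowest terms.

Part I: T(3) = -1*(25) - 3*(30) + 2*(-27) = -169; iterating: T(3)=-169, T(4)=154, T(5)=403, T(6)=-1203, T(7)=302, T(8)=4113, T(9)=-7425, T(10)=-4310, T(11)=34811; answer 34811
Part II: W1 = 34811; r = 36409; 36409 = 23 * 1583; number of divisors = (1+1) * (1+1) = 4; answer 4
Part III: W2 = 4; d = -31; cross terms: (-13*-32 - 35*-17)=1011, (35*10 - 17*-32)=894, (17*3 - 13*10)=-79, (13*4 - -31*3)=145, (-31*-17 - -13*4)=579; twice the area = |2550| = 2550; area = 1275; answer 1275

1275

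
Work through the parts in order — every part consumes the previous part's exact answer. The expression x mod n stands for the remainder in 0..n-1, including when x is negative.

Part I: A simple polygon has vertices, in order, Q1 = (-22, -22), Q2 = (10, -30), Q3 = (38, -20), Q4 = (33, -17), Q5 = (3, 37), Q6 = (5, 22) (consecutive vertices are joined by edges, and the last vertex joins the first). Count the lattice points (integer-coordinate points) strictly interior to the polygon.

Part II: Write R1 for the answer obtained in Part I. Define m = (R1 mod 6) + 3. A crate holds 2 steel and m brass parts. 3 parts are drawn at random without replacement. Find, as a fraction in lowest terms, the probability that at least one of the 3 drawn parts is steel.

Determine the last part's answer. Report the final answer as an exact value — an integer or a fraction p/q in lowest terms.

Part I: cross terms: (-22*-30 - 10*-22)=880, (10*-20 - 38*-30)=940, (38*-17 - 33*-20)=14, (33*37 - 3*-17)=1272, (3*22 - 5*37)=-119, (5*-22 - -22*22)=374; twice the area = |3361| = 3361; area = 3361/2; boundary points = 8 + 2 + 1 + 6 + 1 + 1 = 19; strictly interior points = area - boundary/2 + 1 = 1672; answer 1672
Part II: R1 = 1672; m = 7; total draws C(9,3) = 84; complement C(7,3) = 35; favorable 84 - 35 = 49; P = 7/12; answer 7/12

7/12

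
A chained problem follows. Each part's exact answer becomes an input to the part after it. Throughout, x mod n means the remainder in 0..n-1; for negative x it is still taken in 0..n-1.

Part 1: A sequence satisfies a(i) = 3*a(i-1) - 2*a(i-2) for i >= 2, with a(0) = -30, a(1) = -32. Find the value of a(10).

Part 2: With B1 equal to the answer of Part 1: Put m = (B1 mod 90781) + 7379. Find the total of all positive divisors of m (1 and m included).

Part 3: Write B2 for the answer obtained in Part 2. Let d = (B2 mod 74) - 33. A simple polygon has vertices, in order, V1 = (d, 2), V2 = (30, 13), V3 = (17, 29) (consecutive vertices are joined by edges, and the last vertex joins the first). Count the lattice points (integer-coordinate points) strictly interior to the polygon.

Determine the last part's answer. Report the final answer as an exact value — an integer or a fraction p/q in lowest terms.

Part 1: a(2) = 3*(-32) - 2*(-30) = -36; iterating: a(2)=-36, a(3)=-44, a(4)=-60, a(5)=-92, a(6)=-156, a(7)=-284, a(8)=-540, a(9)=-1052, a(10)=-2076; answer -2076
Part 2: B1 = -2076; m = 96084; 96084 = 2^2 * 3^2 * 17 * 157; sigma = (1 + 2 + 4) * (1 + 3 + 9) * (1 + 17) * (1 + 157) = 7 * 13 * 18 * 158 = 258804; answer 258804
Part 3: B2 = 258804; d = -7; cross terms: (-7*13 - 30*2)=-151, (30*29 - 17*13)=649, (17*2 - -7*29)=237; twice the area = |735| = 735; area = 735/2; boundary points = 1 + 1 + 3 = 5; strictly interior points = area - boundary/2 + 1 = 366; answer 366

366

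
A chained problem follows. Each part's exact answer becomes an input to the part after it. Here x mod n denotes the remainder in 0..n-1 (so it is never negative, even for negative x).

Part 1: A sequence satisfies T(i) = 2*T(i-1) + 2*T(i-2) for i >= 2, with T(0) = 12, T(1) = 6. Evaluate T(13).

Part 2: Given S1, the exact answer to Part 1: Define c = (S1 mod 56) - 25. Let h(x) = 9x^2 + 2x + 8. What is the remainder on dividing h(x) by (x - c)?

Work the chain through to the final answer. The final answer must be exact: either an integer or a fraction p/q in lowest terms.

4815

Part 1: T(2) = 2*(6) + 2*(12) = 36; iterating: T(2)=36, T(3)=84, T(4)=240, T(5)=648, T(6)=1776, T(7)=4848, T(8)=13248, T(9)=36192, T(10)=98880, T(11)=270144, T(12)=738048, T(13)=2016384; answer 2016384
Part 2: S1 = 2016384; c = 23; remainder = value at the root: 9*(23)^2 + 2*(23)^1 + 8 = (4761) + (46) + (8) = 4815; answer 4815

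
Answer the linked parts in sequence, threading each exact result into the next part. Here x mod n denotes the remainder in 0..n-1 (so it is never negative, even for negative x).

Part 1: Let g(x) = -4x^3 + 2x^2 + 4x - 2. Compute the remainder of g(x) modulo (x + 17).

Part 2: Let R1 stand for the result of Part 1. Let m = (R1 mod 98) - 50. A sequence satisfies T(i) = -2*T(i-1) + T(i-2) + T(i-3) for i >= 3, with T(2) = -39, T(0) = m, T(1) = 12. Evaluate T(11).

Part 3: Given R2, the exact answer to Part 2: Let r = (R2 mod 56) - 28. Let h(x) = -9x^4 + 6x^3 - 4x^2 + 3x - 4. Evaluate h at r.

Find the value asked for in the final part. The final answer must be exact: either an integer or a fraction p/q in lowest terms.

Part 1: remainder = value at the root: -4*(-17)^3 + 2*(-17)^2 + 4*(-17)^1 - 2 = (19652) + (578) + (-68) + (-2) = 20160; answer 20160
Part 2: R1 = 20160; m = 20; T(3) = -2*(-39) + 1*(12) + 1*(20) = 110; iterating: T(3)=110, T(4)=-247, T(5)=565, T(6)=-1267, T(7)=2852, T(8)=-6406, T(9)=14397, T(10)=-32348, T(11)=72687; answer 72687
Part 3: R2 = 72687; r = 27; -9*(27)^4 + 6*(27)^3 - 4*(27)^2 + 3*(27)^1 - 4 = (-4782969) + (118098) + (-2916) + (81) + (-4) = -4667710; answer -4667710

-4667710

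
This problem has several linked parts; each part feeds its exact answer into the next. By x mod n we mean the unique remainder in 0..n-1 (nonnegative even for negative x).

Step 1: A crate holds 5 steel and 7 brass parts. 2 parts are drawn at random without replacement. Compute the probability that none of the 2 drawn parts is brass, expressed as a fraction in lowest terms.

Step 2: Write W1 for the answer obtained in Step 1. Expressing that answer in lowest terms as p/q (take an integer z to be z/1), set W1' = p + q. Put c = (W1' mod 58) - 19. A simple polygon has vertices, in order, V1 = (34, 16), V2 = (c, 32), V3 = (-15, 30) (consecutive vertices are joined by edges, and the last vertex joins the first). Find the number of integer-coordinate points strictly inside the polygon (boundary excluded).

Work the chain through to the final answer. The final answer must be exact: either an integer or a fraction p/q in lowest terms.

283

Step 1: total draws C(12,2) = 66; favorable C(5,2) = 10; P = 5/33; answer 5/33
Step 2: W1 = 5/33; threaded value p + q = 38; c = 19; cross terms: (34*32 - 19*16)=784, (19*30 - -15*32)=1050, (-15*16 - 34*30)=-1260; twice the area = |574| = 574; area = 287; boundary points = 1 + 2 + 7 = 10; strictly interior points = area - boundary/2 + 1 = 283; answer 283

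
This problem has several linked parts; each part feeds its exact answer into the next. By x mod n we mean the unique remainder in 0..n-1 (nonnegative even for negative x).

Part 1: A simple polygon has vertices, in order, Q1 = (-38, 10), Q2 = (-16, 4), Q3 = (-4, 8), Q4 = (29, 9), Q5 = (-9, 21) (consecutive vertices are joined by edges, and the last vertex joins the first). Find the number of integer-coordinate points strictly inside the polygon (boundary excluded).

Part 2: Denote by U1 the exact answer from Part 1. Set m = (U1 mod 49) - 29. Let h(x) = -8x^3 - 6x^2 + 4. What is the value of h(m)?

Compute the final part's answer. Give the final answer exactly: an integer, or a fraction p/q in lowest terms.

7404

Part 1: cross terms: (-38*4 - -16*10)=8, (-16*8 - -4*4)=-112, (-4*9 - 29*8)=-268, (29*21 - -9*9)=690, (-9*10 - -38*21)=708; twice the area = |1026| = 1026; area = 513; boundary points = 2 + 4 + 1 + 2 + 1 = 10; strictly interior points = area - boundary/2 + 1 = 509; answer 509
Part 2: U1 = 509; m = -10; -8*(-10)^3 - 6*(-10)^2 + 4 = (8000) + (-600) + (4) = 7404; answer 7404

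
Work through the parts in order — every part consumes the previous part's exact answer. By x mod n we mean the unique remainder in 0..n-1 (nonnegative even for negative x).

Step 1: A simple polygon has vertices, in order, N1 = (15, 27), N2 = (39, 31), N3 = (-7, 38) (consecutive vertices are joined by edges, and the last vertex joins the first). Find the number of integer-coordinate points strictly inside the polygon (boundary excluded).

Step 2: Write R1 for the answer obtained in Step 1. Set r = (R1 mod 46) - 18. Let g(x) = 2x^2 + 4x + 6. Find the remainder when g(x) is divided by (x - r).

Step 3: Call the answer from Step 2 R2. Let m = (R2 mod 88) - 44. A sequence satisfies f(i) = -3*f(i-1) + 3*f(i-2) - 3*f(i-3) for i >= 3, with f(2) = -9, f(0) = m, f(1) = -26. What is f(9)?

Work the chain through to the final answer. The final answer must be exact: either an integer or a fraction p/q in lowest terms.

-183546

Step 1: cross terms: (15*31 - 39*27)=-588, (39*38 - -7*31)=1699, (-7*27 - 15*38)=-759; twice the area = |352| = 352; area = 176; boundary points = 4 + 1 + 11 = 16; strictly interior points = area - boundary/2 + 1 = 169; answer 169
Step 2: R1 = 169; r = 13; remainder = value at the root: 2*(13)^2 + 4*(13)^1 + 6 = (338) + (52) + (6) = 396; answer 396
Step 3: R2 = 396; m = 0; f(3) = -3*(-9) + 3*(-26) - 3*(0) = -51; iterating: f(3)=-51, f(4)=204, f(5)=-738, f(6)=2979, f(7)=-11763, f(8)=46440, f(9)=-183546; answer -183546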